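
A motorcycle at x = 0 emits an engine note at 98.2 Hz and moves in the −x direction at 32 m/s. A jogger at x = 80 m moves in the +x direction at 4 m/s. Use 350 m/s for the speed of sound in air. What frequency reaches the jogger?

89 Hz

The observer lies on the +x side, so the source is heading away from the observer and the observer is heading away from the source.
With source receding and observer receding, f' = f · (v − v_o)/(v + v_s).
f' = 98.2 × (350 − 4)/(350 + 32) = 98.2 × 346/382 ≈ 89 Hz.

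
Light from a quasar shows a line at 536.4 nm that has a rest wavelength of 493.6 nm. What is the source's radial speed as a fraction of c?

λ'/λ₀ = 1.0867 > 1 (redshift), so the source is receding.
λ'/λ₀ = √((1 + β)/(1 − β)) for a receding source ⇒ β = (r² − 1)/(r² + 1) with r = λ'/λ₀.
β = (1.1809 − 1)/(1.1809 + 1) ≈ 0.083.

0.083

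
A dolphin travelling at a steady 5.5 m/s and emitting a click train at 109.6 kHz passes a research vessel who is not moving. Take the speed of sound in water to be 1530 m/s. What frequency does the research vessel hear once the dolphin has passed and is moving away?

109.2 kHz

Receding: f₂ = f · v/(v + v_s) = 109.6 × 1530/1535.5 ≈ 109.2 kHz.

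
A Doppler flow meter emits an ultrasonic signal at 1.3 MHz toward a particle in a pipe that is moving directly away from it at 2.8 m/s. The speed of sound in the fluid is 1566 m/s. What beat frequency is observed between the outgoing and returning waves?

The particle in a pipe first receives the wave as a moving observer: f₁ = f₀ · (v − u)/v = 1.3 × (1566 − 2.8)/1566 ≈ 1.29768 MHz.
The reflection then acts as a moving source: f₂ = f₁ · v/(v + u) ≈ 1.29536 MHz.
Beat frequency (with f₀ = 1300000 Hz): |f₂ − f₀| = 2u·f₀/(v + u) = 2 × 2.8 × 1300000/1568.8 ≈ 4640 Hz.

4640 Hz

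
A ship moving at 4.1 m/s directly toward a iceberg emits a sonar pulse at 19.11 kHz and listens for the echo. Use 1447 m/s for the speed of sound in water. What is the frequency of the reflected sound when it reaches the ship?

The iceberg receives the sound from a moving source: f₁ = f₀ · v/(v − v_e) = 19.11 × 1447/1442.9 ≈ 19.16 kHz.
On the return leg the ship is a moving observer: f₂ = f₁ · (v + v_e)/v = 19.16 × 1451.1/1447 ≈ 19.22 kHz.

19.22 kHz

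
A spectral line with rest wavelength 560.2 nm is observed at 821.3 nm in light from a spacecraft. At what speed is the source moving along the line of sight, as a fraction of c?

0.365c

λ'/λ₀ = 1.4661 > 1 (redshift), so the source is receding.
λ'/λ₀ = √((1 + β)/(1 − β)) for a receding source ⇒ β = (r² − 1)/(r² + 1) with r = λ'/λ₀.
β = (2.1494 − 1)/(2.1494 + 1) ≈ 0.365.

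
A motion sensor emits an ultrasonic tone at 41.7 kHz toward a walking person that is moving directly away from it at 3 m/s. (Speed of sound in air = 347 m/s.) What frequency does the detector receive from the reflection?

The walking person first receives the wave as a moving observer: f₁ = f₀ · (v − u)/v = 41.7 × (347 − 3)/347 ≈ 41.3 kHz.
On reflection it acts as a source moving away from the stationary detector: f₂ = f₁ · v/(v + u) = 41.3 × 347/350 ≈ 41.0 kHz.

41.0 kHz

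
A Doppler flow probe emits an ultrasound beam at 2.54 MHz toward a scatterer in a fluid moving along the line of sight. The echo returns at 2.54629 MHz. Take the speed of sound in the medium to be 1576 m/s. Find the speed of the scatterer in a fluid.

1.95 m/s

Double Doppler shift off a moving reflector: f₂ = f₀ · (v + u)/(v − u) (u > 0 toward emitter).
Rearranging, u = v · (f₂ − f₀)/(f₂ + f₀) = 1576 × 0.00629/5.08629 ≈ 1.95 m/s.
So the scatterer in a fluid is moving at 1.95 m/s toward the emitter.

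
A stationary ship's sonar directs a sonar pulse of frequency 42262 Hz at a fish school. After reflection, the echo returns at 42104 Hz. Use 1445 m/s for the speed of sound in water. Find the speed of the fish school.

Double Doppler shift off a moving reflector: f₂ = f₀ · (v + u)/(v − u) (u > 0 toward emitter).
Rearranging, u = v · (f₂ − f₀)/(f₂ + f₀) = 1445 × -158/84366 ≈ -2.71 m/s.
So the fish school is moving at 2.71 m/s away from the emitter.

2.71 m/s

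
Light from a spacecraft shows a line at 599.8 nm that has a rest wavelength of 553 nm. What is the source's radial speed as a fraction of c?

0.081

λ'/λ₀ = 1.0846 > 1 (redshift), so the source is receding.
λ'/λ₀ = √((1 + β)/(1 − β)) for a receding source ⇒ β = (r² − 1)/(r² + 1) with r = λ'/λ₀.
β = (1.1764 − 1)/(1.1764 + 1) ≈ 0.081.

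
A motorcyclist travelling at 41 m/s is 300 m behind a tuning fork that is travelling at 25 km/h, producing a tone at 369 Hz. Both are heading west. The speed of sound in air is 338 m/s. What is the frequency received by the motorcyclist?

405 Hz

25 km/h = 6.944 m/s.
The motorcyclist is behind, so the tuning fork is moving away from it while the motorcyclist is moving toward the tuning fork.
General Doppler shift: f' = f · (v + v_o)/(v + v_s).
f' = 369 × (338 + 41)/(338 + 6.944) = 369 × 379/344.94 ≈ 405 Hz.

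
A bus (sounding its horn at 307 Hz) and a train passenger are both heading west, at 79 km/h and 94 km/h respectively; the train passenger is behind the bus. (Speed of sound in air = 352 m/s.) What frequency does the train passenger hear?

79 km/h = 21.94 m/s; 94 km/h = 26.11 m/s.
The train passenger is behind, so the bus is moving away from it while the train passenger is moving toward the bus.
With source receding and observer approaching, f' = f · (v + v_o)/(v + v_s).
f' = 307 × (352 + 26.11)/(352 + 21.94) = 307 × 378.11/373.94 ≈ 310 Hz.

310 Hz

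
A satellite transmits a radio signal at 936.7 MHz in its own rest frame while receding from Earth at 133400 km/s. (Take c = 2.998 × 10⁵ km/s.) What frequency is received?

580.5 MHz

β = v/c = 133400/299800 = 0.4450.
Relativistic Doppler for frequency: f' = f₀ · √((1 − β)/(1 + β)).
f' = 936.7 × √(0.5550/1.4450) = 936.7 × 0.61977 ≈ 580.5 MHz.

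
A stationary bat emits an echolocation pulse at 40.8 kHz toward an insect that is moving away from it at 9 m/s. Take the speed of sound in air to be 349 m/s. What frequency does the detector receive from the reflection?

38.7 kHz

The insect first receives the wave as a moving observer: f₁ = f₀ · (v − u)/v = 40.8 × (349 − 9)/349 ≈ 39.7 kHz.
On reflection it acts as a source moving away from the stationary detector: f₂ = f₁ · v/(v + u) = 39.7 × 349/358 ≈ 38.7 kHz.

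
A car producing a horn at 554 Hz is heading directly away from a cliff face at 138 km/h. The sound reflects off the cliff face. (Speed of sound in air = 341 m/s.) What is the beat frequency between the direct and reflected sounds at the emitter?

112 Hz

138 km/h = 38.33 m/s.
The cliff face receives the sound from a moving source: f₁ = f₀ · v/(v + v_e) = 554 × 341/379.33 ≈ 498.0 Hz.
On the return leg the car is a moving observer: f₂ = f₁ · (v − v_e)/v = 498.0 × 302.67/341 ≈ 442.0 Hz.
Equivalently f₂ = f₀ · (v − v_e)/(v + v_e).
Beat against the emitted tone: |f₂ − f₀| = 2v_e·f₀/(v + v_e) = 2 × 38.33 × 554/379.33 ≈ 112 Hz.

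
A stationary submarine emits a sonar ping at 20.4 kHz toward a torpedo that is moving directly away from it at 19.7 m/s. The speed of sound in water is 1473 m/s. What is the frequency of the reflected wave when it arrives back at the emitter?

19.9 kHz

At the torpedo (a moving observer), f₁ = f₀ · (v − u)/v = 20.4 × 1453.3/1473 ≈ 20.1 kHz.
The reflection then acts as a moving source: f₂ = f₁ · v/(v + u) ≈ 19.9 kHz.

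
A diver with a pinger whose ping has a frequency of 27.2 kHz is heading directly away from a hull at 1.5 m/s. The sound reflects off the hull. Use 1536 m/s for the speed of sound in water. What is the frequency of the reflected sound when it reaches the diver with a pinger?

The hull receives the sound from a moving source: f₁ = f₀ · v/(v + v_e) = 27.2 × 1536/1537.5 ≈ 27.2 kHz.
On the return leg the diver with a pinger is a moving observer: f₂ = f₁ · (v − v_e)/v = 27.2 × 1534.5/1536 ≈ 27.1 kHz.

27.1 kHz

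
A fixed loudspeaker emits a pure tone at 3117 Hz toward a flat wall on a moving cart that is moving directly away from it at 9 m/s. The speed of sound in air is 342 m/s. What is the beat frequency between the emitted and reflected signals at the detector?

160 Hz

At the flat wall on a moving cart (a moving observer), f₁ = f₀ · (v − u)/v = 3117 × 333/342 ≈ 3035.0 Hz.
The reflection then acts as a moving source: f₂ = f₁ · v/(v + u) ≈ 2957.2 Hz.
Beat frequency: |f₂ − f₀| = 2u·f₀/(v + u) = 2 × 9 × 3117/351 ≈ 160 Hz.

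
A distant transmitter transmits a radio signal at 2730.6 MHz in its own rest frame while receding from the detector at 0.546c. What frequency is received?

Relativistic Doppler for frequency: f' = f₀ · √((1 − β)/(1 + β)).
f' = 2730.6 × √(0.4540/1.5460) = 2730.6 × 0.54191 ≈ 1479.7 MHz.

1479.7 MHz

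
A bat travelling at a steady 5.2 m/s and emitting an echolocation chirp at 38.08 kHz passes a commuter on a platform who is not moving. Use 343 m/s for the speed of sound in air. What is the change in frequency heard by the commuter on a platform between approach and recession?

1.15 kHz

Approaching: f₁ = f · v/(v − v_s) = 38.08 × 343/337.8 ≈ 38.67 kHz.
Receding: f₂ = f · v/(v + v_s) = 38.08 × 343/348.2 ≈ 37.51 kHz.
Drop: f₁ − f₂ = 2f·v·v_s/(v² − v_s²) = 2 × 38.08 × 343 × 5.2/(343² − 5.2²) ≈ 1.15 kHz.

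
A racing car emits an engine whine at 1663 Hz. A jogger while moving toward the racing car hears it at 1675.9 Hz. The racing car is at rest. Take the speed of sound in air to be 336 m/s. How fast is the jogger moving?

2.61 m/s

f' = f · (v + v_o)/v ⇒ v_o = v · |f'/f − 1|.
v_o = 336 × |1675.9/1663 − 1| = 336 × 0.007757 ≈ 2.61 m/s.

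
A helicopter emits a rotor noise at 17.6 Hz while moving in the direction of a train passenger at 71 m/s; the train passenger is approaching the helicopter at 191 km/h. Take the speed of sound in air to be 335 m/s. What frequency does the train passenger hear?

25.9 Hz

191 km/h = 53.06 m/s.
With source approaching and observer approaching, f' = f · (v + v_o)/(v − v_s).
f' = 17.6 × (335 + 53.06)/(335 − 71) = 17.6 × 388.06/264 ≈ 25.9 Hz.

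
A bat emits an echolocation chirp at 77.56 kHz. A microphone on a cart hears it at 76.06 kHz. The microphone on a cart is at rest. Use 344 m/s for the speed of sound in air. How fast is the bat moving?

f' < f, so the bat is receding.
f' = f · v/(v + v_s) ⇒ v_s = v · |1 − f/f'|.
v_s = 344 × |1 − 77.56/76.06| = 344 × 0.01972 ≈ 6.8 m/s.

6.8 m/s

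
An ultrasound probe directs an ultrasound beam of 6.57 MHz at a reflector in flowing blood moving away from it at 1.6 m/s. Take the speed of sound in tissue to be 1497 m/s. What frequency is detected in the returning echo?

6.556 MHz

The reflector in flowing blood first receives the wave as a moving observer: f₁ = f₀ · (v − u)/v = 6.57 × (1497 − 1.6)/1497 ≈ 6.563 MHz.
The reflection then acts as a moving source: f₂ = f₁ · v/(v + u) ≈ 6.556 MHz.
Equivalently f₂ = f₀ · (v − u)/(v + u).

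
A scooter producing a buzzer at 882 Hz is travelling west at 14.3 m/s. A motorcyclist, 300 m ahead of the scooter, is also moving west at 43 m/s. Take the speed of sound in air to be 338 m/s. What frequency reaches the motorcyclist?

804 Hz

The motorcyclist is ahead, so the scooter is moving toward it while the motorcyclist is moving away from the scooter.
Both move, so f' = f · (v − v_o)/(v − v_s).
f' = 882 × (338 − 43)/(338 − 14.3) = 882 × 295/323.7 ≈ 804 Hz.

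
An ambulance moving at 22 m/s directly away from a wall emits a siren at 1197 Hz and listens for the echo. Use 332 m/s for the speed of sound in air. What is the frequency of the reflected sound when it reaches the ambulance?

1048 Hz

The wall receives the sound from a moving source: f₁ = f₀ · v/(v + v_e) = 1197 × 332/354 ≈ 1123 Hz.
On the return leg the ambulance is a moving observer: f₂ = f₁ · (v − v_e)/v = 1123 × 310/332 ≈ 1048 Hz.
Equivalently f₂ = f₀ · (v − v_e)/(v + v_e).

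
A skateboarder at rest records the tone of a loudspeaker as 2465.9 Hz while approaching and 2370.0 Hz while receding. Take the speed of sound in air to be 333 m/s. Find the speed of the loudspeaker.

f₁/f₂ = (v + v_s)/(v − v_s), so v_s = v · (f₁ − f₂)/(f₁ + f₂).
v_s = 333 × (2465.9 − 2370.0)/(2465.9 + 2370.0) = 333 × 95.9/4835.9 ≈ 6.6 m/s.

6.6 m/s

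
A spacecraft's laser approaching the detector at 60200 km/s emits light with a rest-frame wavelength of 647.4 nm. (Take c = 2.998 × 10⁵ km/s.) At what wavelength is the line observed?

β = v/c = 60200/299800 = 0.2008.
Relativistic Doppler for wavelength: λ' = λ₀ · √((1 − β)/(1 + β)).
λ' = 647.4 × √(0.7992/1.2008) = 647.4 × 0.81582 ≈ 528.2 nm.

528.2 nm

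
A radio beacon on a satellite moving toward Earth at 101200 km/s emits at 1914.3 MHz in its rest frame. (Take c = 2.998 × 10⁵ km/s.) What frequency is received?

β = v/c = 101200/299800 = 0.3376.
Relativistic Doppler for frequency: f' = f₀ · √((1 + β)/(1 − β)).
f' = 1914.3 × √(1.3376/0.6624) = 1914.3 × 1.42096 ≈ 2720.1 MHz.

2720.1 MHz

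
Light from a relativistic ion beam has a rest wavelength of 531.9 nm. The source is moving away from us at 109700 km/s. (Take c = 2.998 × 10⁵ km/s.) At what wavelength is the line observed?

780.7 nm

β = v/c = 109700/299800 = 0.3659.
Relativistic Doppler for wavelength: λ' = λ₀ · √((1 + β)/(1 − β)).
λ' = 531.9 × √(1.3659/0.6341) = 531.9 × 1.46770 ≈ 780.7 nm.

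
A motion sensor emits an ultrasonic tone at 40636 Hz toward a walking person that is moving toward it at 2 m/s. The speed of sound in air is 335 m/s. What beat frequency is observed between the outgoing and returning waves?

The walking person first receives the wave as a moving observer: f₁ = f₀ · (v + u)/v = 40636 × (335 + 2)/335 ≈ 40879 Hz.
The reflection then acts as a moving source: f₂ = f₁ · v/(v − u) ≈ 41124 Hz.
Beat frequency: |f₂ − f₀| = 2u·f₀/(v − u) = 2 × 2 × 40636/333 ≈ 488 Hz.

488 Hz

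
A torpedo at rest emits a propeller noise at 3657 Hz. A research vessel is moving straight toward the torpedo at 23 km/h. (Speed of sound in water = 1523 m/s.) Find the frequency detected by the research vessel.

3672 Hz

23 km/h = 6.389 m/s.
Only the observer moves, toward the source, so f' = f · (v + v_o)/v.
f' = 3657 × (1523 + 6.389)/1523 = 3657 × 1529.4/1523 ≈ 3672 Hz.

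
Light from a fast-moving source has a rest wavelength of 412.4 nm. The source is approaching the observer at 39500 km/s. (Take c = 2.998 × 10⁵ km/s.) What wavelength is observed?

β = v/c = 39500/299800 = 0.1318.
Relativistic Doppler for wavelength: λ' = λ₀ · √((1 − β)/(1 + β)).
λ' = 412.4 × √(0.8682/1.1318) = 412.4 × 0.87588 ≈ 361.2 nm.

361.2 nm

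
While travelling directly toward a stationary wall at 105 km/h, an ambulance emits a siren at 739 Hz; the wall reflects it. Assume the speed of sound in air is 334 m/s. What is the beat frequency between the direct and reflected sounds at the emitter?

105 km/h = 29.17 m/s.
The wall receives the sound from a moving source: f₁ = f₀ · v/(v − v_e) = 739 × 334/304.83 ≈ 809.7 Hz.
On the return leg the ambulance is a moving observer: f₂ = f₁ · (v + v_e)/v = 809.7 × 363.17/334 ≈ 880.4 Hz.
Beat against the emitted tone: |f₂ − f₀| = 2v_e·f₀/(v − v_e) = 2 × 29.17 × 739/304.83 ≈ 141 Hz.

141 Hz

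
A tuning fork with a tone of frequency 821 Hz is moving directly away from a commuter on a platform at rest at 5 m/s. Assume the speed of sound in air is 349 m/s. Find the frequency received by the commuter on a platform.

With the source moving away from a stationary observer, f' = f · v/(v + v_s).
f' = 821 × 349/(349 + 5) = 821 × 349/354 ≈ 809 Hz.

809 Hz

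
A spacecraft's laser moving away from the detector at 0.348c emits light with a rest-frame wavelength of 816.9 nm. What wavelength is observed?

Relativistic Doppler for wavelength: λ' = λ₀ · √((1 + β)/(1 − β)).
λ' = 816.9 × √(1.3480/0.6520) = 816.9 × 1.43788 ≈ 1174.6 nm.

1174.6 nm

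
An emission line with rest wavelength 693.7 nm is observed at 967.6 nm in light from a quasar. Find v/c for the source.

λ'/λ₀ = 1.3948 > 1 (redshift), so the source is receding.
λ'/λ₀ = √((1 + β)/(1 − β)) for a receding source ⇒ β = (r² − 1)/(r² + 1) with r = λ'/λ₀.
β = (1.9456 − 1)/(1.9456 + 1) ≈ 0.321.

0.321c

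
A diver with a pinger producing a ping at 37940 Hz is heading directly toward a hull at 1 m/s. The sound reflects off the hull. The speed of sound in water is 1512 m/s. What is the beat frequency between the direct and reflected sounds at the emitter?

50.2 Hz

The hull receives the sound from a moving source: f₁ = f₀ · v/(v − v_e) = 37940 × 1512/1511 ≈ 37965.1 Hz.
On the return leg the diver with a pinger is a moving observer: f₂ = f₁ · (v + v_e)/v = 37965.1 × 1513/1512 ≈ 37990.2 Hz.
Beat against the emitted tone: |f₂ − f₀| = 2v_e·f₀/(v − v_e) = 2 × 1 × 37940/1511 ≈ 50.2 Hz.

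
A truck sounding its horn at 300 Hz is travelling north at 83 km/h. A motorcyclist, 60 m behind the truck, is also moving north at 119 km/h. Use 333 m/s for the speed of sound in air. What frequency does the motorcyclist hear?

83 km/h = 23.06 m/s; 119 km/h = 33.06 m/s.
The motorcyclist is behind, so the truck is moving away from it while the motorcyclist is moving toward the truck.
General Doppler shift: f' = f · (v + v_o)/(v + v_s).
f' = 300 × (333 + 33.06)/(333 + 23.06) = 300 × 366.06/356.06 ≈ 308 Hz.

308 Hz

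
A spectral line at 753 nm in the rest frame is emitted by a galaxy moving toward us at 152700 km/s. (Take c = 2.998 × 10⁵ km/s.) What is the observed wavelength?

β = v/c = 152700/299800 = 0.5093.
Relativistic Doppler for wavelength: λ' = λ₀ · √((1 − β)/(1 + β)).
λ' = 753 × √(0.4907/1.5093) = 753 × 0.57016 ≈ 429.3 nm.

429.3 nm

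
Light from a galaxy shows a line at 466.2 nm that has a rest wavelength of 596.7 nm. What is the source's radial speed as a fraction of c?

λ'/λ₀ = 0.7813 < 1 (blueshift), so the source is approaching.
λ'/λ₀ = √((1 − β)/(1 + β)) for an approaching source ⇒ β = (1 − r²)/(1 + r²) with r = λ'/λ₀.
β = (1 − 0.6104)/(1 + 0.6104) ≈ 0.242.

0.242c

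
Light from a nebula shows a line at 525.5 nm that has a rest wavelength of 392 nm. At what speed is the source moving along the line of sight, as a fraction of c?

λ'/λ₀ = 1.3406 > 1 (redshift), so the source is receding.
λ'/λ₀ = √((1 + β)/(1 − β)) for a receding source ⇒ β = (r² − 1)/(r² + 1) with r = λ'/λ₀.
β = (1.7971 − 1)/(1.7971 + 1) ≈ 0.285.

0.285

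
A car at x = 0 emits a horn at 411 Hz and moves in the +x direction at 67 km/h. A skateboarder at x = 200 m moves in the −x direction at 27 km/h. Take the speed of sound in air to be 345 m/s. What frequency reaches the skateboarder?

444 Hz

67 km/h = 18.61 m/s; 27 km/h = 7.5 m/s.
The observer lies on the +x side, so the source is heading toward the observer and the observer is heading toward the source.
Both move, so f' = f · (v + v_o)/(v − v_s).
f' = 411 × (345 + 7.5)/(345 − 18.61) = 411 × 352.5/326.39 ≈ 444 Hz.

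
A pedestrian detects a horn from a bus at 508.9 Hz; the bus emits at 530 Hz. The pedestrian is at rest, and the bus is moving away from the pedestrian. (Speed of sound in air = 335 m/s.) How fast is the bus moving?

13.9 m/s

f' = f · v/(v + v_s) ⇒ v_s = v · |1 − f/f'|.
v_s = 335 × |1 − 530/508.9| = 335 × 0.04146 ≈ 13.9 m/s.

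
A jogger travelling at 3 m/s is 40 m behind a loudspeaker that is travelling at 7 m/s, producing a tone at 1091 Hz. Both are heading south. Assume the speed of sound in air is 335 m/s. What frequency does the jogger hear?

The jogger is behind, so the loudspeaker is moving away from it while the jogger is moving toward the loudspeaker.
General Doppler shift: f' = f · (v + v_o)/(v + v_s).
f' = 1091 × (335 + 3)/(335 + 7) = 1091 × 338/342 ≈ 1078 Hz.

1078 Hz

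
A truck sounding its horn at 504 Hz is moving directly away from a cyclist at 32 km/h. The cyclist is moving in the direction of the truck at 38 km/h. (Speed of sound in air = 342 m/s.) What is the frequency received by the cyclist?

506 Hz

32 km/h = 8.889 m/s; 38 km/h = 10.56 m/s.
General Doppler shift: f' = f · (v + v_o)/(v + v_s).
f' = 504 × (342 + 10.56)/(342 + 8.889) = 504 × 352.56/350.89 ≈ 506 Hz.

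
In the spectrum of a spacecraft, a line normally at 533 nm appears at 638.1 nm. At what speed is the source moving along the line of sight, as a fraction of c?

0.178c

λ'/λ₀ = 1.1972 > 1 (redshift), so the source is receding.
λ'/λ₀ = √((1 + β)/(1 − β)) for a receding source ⇒ β = (r² − 1)/(r² + 1) with r = λ'/λ₀.
β = (1.4333 − 1)/(1.4333 + 1) ≈ 0.178.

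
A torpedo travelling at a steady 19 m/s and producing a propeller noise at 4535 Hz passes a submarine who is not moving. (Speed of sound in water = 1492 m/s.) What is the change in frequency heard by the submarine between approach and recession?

116 Hz

Approaching: f₁ = f · v/(v − v_s) = 4535 × 1492/1473 ≈ 4593 Hz.
Receding: f₂ = f · v/(v + v_s) = 4535 × 1492/1511 ≈ 4478 Hz.
Drop: f₁ − f₂ = 2f·v·v_s/(v² − v_s²) = 2 × 4535 × 1492 × 19/(1492² − 19²) ≈ 116 Hz.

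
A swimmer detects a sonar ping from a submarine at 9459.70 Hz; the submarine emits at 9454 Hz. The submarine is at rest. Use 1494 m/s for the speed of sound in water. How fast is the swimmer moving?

f' > f, so the swimmer is approaching.
f' = f · (v + v_o)/v ⇒ v_o = v · |f'/f − 1|.
v_o = 1494 × |9459.70/9454 − 1| = 1494 × 0.0006029 ≈ 0.90 m/s.

0.90 m/s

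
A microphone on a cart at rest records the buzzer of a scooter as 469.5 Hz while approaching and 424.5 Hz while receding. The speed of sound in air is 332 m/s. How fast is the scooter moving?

16.7 m/s

f₁/f₂ = (v + v_s)/(v − v_s), so v_s = v · (f₁ − f₂)/(f₁ + f₂).
v_s = 332 × (469.5 − 424.5)/(469.5 + 424.5) = 332 × 45.0/894.0 ≈ 16.7 m/s.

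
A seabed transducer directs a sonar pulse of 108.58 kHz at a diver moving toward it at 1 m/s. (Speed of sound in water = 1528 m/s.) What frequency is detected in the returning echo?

108.7 kHz

At the diver (a moving observer), f₁ = f₀ · (v + u)/v = 108.58 × 1529/1528 ≈ 108.7 kHz.
On reflection it acts as a source moving toward the stationary detector: f₂ = f₁ · v/(v − u) = 108.7 × 1528/1527 ≈ 108.7 kHz.
Equivalently f₂ = f₀ · (v + u)/(v − u).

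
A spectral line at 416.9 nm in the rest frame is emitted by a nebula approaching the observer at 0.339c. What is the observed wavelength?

292.9 nm

Relativistic Doppler for wavelength: λ' = λ₀ · √((1 − β)/(1 + β)).
λ' = 416.9 × √(0.6610/1.3390) = 416.9 × 0.70260 ≈ 292.9 nm.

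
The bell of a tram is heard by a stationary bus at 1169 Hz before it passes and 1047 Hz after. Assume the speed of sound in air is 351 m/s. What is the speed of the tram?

19.3 m/s

f₁/f₂ = (v + v_s)/(v − v_s), so v_s = v · (f₁ − f₂)/(f₁ + f₂).
v_s = 351 × (1169 − 1047)/(1169 + 1047) = 351 × 122/2216 ≈ 19.3 m/s.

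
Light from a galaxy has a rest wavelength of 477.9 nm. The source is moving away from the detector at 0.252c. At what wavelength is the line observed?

618.3 nm

Relativistic Doppler for wavelength: λ' = λ₀ · √((1 + β)/(1 − β)).
λ' = 477.9 × √(1.2520/0.7480) = 477.9 × 1.29375 ≈ 618.3 nm.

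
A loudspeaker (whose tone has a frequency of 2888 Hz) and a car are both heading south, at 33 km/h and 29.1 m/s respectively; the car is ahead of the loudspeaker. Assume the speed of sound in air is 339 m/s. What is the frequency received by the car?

33 km/h = 9.167 m/s.
The car is ahead, so the loudspeaker is moving toward it while the car is moving away from the loudspeaker.
Both move, so f' = f · (v − v_o)/(v − v_s).
f' = 2888 × (339 − 29.1)/(339 − 9.167) = 2888 × 309.9/329.83 ≈ 2713 Hz.

2713 Hz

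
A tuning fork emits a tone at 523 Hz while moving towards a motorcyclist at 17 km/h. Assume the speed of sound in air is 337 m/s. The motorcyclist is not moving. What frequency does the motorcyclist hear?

530 Hz

17 km/h = 4.722 m/s.
Only the source moves, toward the listener, so f' = f · v/(v − v_s).
f' = 523 × 337/(337 − 4.722) = 523 × 337/332.3 ≈ 530 Hz.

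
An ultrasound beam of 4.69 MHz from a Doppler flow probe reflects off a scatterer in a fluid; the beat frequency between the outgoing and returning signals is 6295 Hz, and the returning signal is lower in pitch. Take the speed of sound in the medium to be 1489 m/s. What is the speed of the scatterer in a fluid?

Double Doppler shift off a moving reflector: f₂ = f₀ · (v + u)/(v − u) (u > 0 toward emitter).
Returning signal is lower, so f₂ = f₀ − Δf = 4690000 − 6295 = 4683705 Hz.
Rearranging, u = v · (f₂ − f₀)/(f₂ + f₀) = 1489 × -6295/9373705 ≈ -1.00 m/s.
So the scatterer in a fluid is moving at 1.00 m/s away from the emitter.

1.00 m/s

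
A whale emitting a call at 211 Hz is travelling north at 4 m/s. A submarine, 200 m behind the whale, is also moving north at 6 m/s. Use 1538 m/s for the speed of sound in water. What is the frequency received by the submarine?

The submarine is behind, so the whale is moving away from it while the submarine is moving toward the whale.
With source receding and observer approaching, f' = f · (v + v_o)/(v + v_s).
f' = 211 × (1538 + 6)/(1538 + 4) = 211 × 1544/1542 ≈ 211 Hz.

211 Hz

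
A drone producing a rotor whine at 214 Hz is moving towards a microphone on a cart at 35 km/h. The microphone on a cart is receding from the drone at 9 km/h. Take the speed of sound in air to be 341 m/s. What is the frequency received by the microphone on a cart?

219 Hz

35 km/h = 9.722 m/s; 9 km/h = 2.5 m/s.
With source approaching and observer receding, f' = f · (v − v_o)/(v − v_s).
f' = 214 × (341 − 2.5)/(341 − 9.722) = 214 × 338.5/331.28 ≈ 219 Hz.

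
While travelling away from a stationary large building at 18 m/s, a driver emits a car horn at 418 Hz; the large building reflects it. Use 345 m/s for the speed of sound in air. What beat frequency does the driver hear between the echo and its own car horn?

41.5 Hz

The large building receives the sound from a moving source: f₁ = f₀ · v/(v + v_e) = 418 × 345/363 ≈ 397.3 Hz.
On the return leg the driver is a moving observer: f₂ = f₁ · (v − v_e)/v = 397.3 × 327/345 ≈ 376.5 Hz.
Beat against the emitted tone: |f₂ − f₀| = 2v_e·f₀/(v + v_e) = 2 × 18 × 418/363 ≈ 41.5 Hz.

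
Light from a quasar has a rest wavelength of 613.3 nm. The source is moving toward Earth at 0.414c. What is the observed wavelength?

Relativistic Doppler for wavelength: λ' = λ₀ · √((1 − β)/(1 + β)).
λ' = 613.3 × √(0.5860/1.4140) = 613.3 × 0.64376 ≈ 394.8 nm.

394.8 nm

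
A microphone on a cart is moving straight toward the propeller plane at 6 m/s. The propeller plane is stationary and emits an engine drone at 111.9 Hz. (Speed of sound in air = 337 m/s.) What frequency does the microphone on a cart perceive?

Moving observer, stationary source: f' = f · (v + v_o)/v.
f' = 111.9 × (337 + 6)/337 = 111.9 × 343/337 ≈ 114 Hz.

114 Hz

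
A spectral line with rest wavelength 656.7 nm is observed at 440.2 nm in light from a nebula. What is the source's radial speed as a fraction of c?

0.380c

λ'/λ₀ = 0.6703 < 1 (blueshift), so the source is approaching.
λ'/λ₀ = √((1 − β)/(1 + β)) for an approaching source ⇒ β = (1 − r²)/(1 + r²) with r = λ'/λ₀.
β = (1 − 0.4493)/(1 + 0.4493) ≈ 0.380.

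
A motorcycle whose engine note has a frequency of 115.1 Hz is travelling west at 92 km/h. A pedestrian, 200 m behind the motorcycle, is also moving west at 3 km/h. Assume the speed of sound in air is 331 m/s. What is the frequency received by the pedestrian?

92 km/h = 25.56 m/s; 3 km/h = 0.8333 m/s.
The pedestrian is behind, so the motorcycle is moving away from it while the pedestrian is moving toward the motorcycle.
With source receding and observer approaching, f' = f · (v + v_o)/(v + v_s).
f' = 115.1 × (331 + 0.8333)/(331 + 25.56) = 115.1 × 331.83/356.56 ≈ 107 Hz.

107 Hz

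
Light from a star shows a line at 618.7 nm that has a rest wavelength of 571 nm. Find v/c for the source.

0.080

λ'/λ₀ = 1.0835 > 1 (redshift), so the source is receding.
λ'/λ₀ = √((1 + β)/(1 − β)) for a receding source ⇒ β = (r² − 1)/(r² + 1) with r = λ'/λ₀.
β = (1.1741 − 1)/(1.1741 + 1) ≈ 0.080.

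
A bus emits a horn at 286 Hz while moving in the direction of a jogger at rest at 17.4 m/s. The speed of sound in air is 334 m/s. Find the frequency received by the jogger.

302 Hz

Only the source moves, toward the listener, so f' = f · v/(v − v_s).
f' = 286 × 334/(334 − 17.4) = 286 × 334/316.6 ≈ 302 Hz.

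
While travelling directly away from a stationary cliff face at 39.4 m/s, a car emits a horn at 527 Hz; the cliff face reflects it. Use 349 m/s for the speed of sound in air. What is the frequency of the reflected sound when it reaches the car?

420 Hz

The cliff face receives the sound from a moving source: f₁ = f₀ · v/(v + v_e) = 527 × 349/388.4 ≈ 474 Hz.
On the return leg the car is a moving observer: f₂ = f₁ · (v − v_e)/v = 474 × 309.6/349 ≈ 420 Hz.
Equivalently f₂ = f₀ · (v − v_e)/(v + v_e).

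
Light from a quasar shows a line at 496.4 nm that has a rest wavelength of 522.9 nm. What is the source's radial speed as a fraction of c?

0.052

λ'/λ₀ = 0.9493 < 1 (blueshift), so the source is approaching.
λ'/λ₀ = √((1 − β)/(1 + β)) for an approaching source ⇒ β = (1 − r²)/(1 + r²) with r = λ'/λ₀.
β = (1 − 0.9012)/(1 + 0.9012) ≈ 0.052.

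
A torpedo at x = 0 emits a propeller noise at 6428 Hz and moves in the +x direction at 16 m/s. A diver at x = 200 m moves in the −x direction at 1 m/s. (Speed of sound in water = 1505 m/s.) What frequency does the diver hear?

6501 Hz

The observer lies on the +x side, so the source is heading toward the observer and the observer is heading toward the source.
Both move, so f' = f · (v + v_o)/(v − v_s).
f' = 6428 × (1505 + 1)/(1505 − 16) = 6428 × 1506/1489 ≈ 6501 Hz.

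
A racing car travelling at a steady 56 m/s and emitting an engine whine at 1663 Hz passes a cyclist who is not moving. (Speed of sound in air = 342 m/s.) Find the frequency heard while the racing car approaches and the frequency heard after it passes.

1989 Hz approaching; 1429 Hz receding

Approaching: f₁ = f · v/(v − v_s) = 1663 × 342/286 ≈ 1989 Hz.
Receding: f₂ = f · v/(v + v_s) = 1663 × 342/398 ≈ 1429 Hz.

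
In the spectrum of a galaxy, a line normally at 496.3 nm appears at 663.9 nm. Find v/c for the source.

λ'/λ₀ = 1.3377 > 1 (redshift), so the source is receding.
λ'/λ₀ = √((1 + β)/(1 − β)) for a receding source ⇒ β = (r² − 1)/(r² + 1) with r = λ'/λ₀.
β = (1.7894 − 1)/(1.7894 + 1) ≈ 0.283.

0.283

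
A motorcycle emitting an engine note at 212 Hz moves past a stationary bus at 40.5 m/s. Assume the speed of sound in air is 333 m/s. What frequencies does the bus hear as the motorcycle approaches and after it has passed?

Approaching: f₁ = f · v/(v − v_s) = 212 × 333/292.5 ≈ 241 Hz.
Receding: f₂ = f · v/(v + v_s) = 212 × 333/373.5 ≈ 189 Hz.

241 Hz approaching; 189 Hz receding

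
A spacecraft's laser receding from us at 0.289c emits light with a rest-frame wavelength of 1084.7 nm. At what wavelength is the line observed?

1460.5 nm

Relativistic Doppler for wavelength: λ' = λ₀ · √((1 + β)/(1 − β)).
λ' = 1084.7 × √(1.2890/0.7110) = 1084.7 × 1.34645 ≈ 1460.5 nm.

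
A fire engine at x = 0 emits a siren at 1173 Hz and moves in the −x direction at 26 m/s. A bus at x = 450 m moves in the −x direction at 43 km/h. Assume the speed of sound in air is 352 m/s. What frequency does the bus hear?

1129 Hz

43 km/h = 11.94 m/s.
The observer lies on the +x side, so the source is heading away from the observer and the observer is heading toward the source.
General Doppler shift: f' = f · (v + v_o)/(v + v_s).
f' = 1173 × (352 + 11.94)/(352 + 26) = 1173 × 363.94/378 ≈ 1129 Hz.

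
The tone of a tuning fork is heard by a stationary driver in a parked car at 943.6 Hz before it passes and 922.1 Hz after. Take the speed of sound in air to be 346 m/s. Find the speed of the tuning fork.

f₁/f₂ = (v + v_s)/(v − v_s), so v_s = v · (f₁ − f₂)/(f₁ + f₂).
v_s = 346 × (943.6 − 922.1)/(943.6 + 922.1) = 346 × 21.5/1865.7 ≈ 4.0 m/s.

4.0 m/s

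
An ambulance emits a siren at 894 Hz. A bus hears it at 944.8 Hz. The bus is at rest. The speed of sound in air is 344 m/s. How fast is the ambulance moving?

18.5 m/s

f' > f, so the ambulance is approaching.
f' = f · v/(v − v_s) ⇒ v_s = v · |1 − f/f'|.
v_s = 344 × |1 − 894/944.8| = 344 × 0.05377 ≈ 18.5 m/s.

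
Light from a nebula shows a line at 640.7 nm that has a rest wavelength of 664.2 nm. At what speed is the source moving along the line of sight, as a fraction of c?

λ'/λ₀ = 0.9646 < 1 (blueshift), so the source is approaching.
λ'/λ₀ = √((1 − β)/(1 + β)) for an approaching source ⇒ β = (1 − r²)/(1 + r²) with r = λ'/λ₀.
β = (1 − 0.9305)/(1 + 0.9305) ≈ 0.036.

0.036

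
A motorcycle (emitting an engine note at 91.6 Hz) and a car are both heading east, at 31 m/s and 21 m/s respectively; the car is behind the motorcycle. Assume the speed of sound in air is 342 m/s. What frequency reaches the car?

89 Hz

The car is behind, so the motorcycle is moving away from it while the car is moving toward the motorcycle.
Both move, so f' = f · (v + v_o)/(v + v_s).
f' = 91.6 × (342 + 21)/(342 + 31) = 91.6 × 363/373 ≈ 89 Hz.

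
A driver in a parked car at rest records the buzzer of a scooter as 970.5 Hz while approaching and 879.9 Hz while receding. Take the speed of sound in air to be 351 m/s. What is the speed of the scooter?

f₁/f₂ = (v + v_s)/(v − v_s), so v_s = v · (f₁ − f₂)/(f₁ + f₂).
v_s = 351 × (970.5 − 879.9)/(970.5 + 879.9) = 351 × 90.6/1850.4 ≈ 17.2 m/s.

17.2 m/s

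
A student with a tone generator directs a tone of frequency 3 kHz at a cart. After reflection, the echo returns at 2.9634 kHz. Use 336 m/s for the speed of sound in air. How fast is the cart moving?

Double Doppler shift off a moving reflector: f₂ = f₀ · (v + u)/(v − u) (u > 0 toward emitter).
Rearranging, u = v · (f₂ − f₀)/(f₂ + f₀) = 336 × -0.0366/5.9634 ≈ -2.06 m/s.
So the cart is moving at 2.06 m/s away from the emitter.

2.06 m/s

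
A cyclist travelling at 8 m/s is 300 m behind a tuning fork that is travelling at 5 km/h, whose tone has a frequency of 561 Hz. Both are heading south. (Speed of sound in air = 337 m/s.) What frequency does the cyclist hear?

5 km/h = 1.389 m/s.
The cyclist is behind, so the tuning fork is moving away from it while the cyclist is moving toward the tuning fork.
Both move, so f' = f · (v + v_o)/(v + v_s).
f' = 561 × (337 + 8)/(337 + 1.389) = 561 × 345/338.39 ≈ 572 Hz.

572 Hz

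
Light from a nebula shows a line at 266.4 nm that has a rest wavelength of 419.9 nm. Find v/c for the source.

λ'/λ₀ = 0.6344 < 1 (blueshift), so the source is approaching.
λ'/λ₀ = √((1 − β)/(1 + β)) for an approaching source ⇒ β = (1 − r²)/(1 + r²) with r = λ'/λ₀.
β = (1 − 0.4025)/(1 + 0.4025) ≈ 0.426.

0.426c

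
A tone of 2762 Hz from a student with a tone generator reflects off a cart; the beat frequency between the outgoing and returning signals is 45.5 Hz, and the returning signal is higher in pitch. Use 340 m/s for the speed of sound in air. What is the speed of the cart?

Double Doppler shift off a moving reflector: f₂ = f₀ · (v + u)/(v − u) (u > 0 toward emitter).
Returning signal is higher, so f₂ = f₀ + Δf = 2762 + 45.5 = 2807.5 Hz.
Rearranging, u = v · (f₂ − f₀)/(f₂ + f₀) = 340 × 45.5/5569.5 ≈ 2.78 m/s.
So the cart is moving at 2.78 m/s toward the emitter.

2.78 m/s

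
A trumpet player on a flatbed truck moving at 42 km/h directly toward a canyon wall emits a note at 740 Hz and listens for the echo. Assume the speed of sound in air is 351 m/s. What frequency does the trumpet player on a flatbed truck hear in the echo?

42 km/h = 11.67 m/s.
The canyon wall receives the sound from a moving source: f₁ = f₀ · v/(v − v_e) = 740 × 351/339.33 ≈ 765 Hz.
On the return leg the trumpet player on a flatbed truck is a moving observer: f₂ = f₁ · (v + v_e)/v = 765 × 362.67/351 ≈ 791 Hz.

791 Hz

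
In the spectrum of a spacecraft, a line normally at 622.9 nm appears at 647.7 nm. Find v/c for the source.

0.039c

λ'/λ₀ = 1.0398 > 1 (redshift), so the source is receding.
λ'/λ₀ = √((1 + β)/(1 − β)) for a receding source ⇒ β = (r² − 1)/(r² + 1) with r = λ'/λ₀.
β = (1.0812 − 1)/(1.0812 + 1) ≈ 0.039.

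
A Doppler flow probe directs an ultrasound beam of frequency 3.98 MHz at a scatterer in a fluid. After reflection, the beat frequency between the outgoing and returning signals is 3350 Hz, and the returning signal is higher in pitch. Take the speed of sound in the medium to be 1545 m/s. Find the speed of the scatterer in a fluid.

Double Doppler shift off a moving reflector: f₂ = f₀ · (v + u)/(v − u) (u > 0 toward emitter).
Returning signal is higher, so f₂ = f₀ + Δf = 3980000 + 3350 = 3983350 Hz.
Rearranging, u = v · (f₂ − f₀)/(f₂ + f₀) = 1545 × 3350/7963350 ≈ 0.65 m/s.
So the scatterer in a fluid is moving at 0.65 m/s toward the emitter.

0.65 m/s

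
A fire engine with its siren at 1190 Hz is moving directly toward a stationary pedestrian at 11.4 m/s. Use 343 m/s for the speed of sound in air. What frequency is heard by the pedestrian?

Moving source, stationary observer: f' = f · v/(v − v_s) since the source is approaching.
f' = 1190 × 343/(343 − 11.4) = 1190 × 343/331.6 ≈ 1231 Hz.

1231 Hz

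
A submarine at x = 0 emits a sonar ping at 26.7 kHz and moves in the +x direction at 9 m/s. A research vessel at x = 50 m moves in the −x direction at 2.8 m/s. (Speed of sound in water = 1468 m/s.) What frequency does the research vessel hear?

26.9 kHz

The observer lies on the +x side, so the source is heading toward the observer and the observer is heading toward the source.
With source approaching and observer approaching, f' = f · (v + v_o)/(v − v_s).
f' = 26.7 × (1468 + 2.8)/(1468 − 9) = 26.7 × 1470.8/1459 ≈ 26.9 kHz.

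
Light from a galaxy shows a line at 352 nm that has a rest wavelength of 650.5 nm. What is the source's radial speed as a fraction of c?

0.547c

λ'/λ₀ = 0.5411 < 1 (blueshift), so the source is approaching.
λ'/λ₀ = √((1 − β)/(1 + β)) for an approaching source ⇒ β = (1 − r²)/(1 + r²) with r = λ'/λ₀.
β = (1 − 0.2928)/(1 + 0.2928) ≈ 0.547.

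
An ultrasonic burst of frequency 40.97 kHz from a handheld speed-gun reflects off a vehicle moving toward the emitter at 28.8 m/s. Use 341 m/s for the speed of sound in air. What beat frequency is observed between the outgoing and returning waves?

The vehicle first receives the wave as a moving observer: f₁ = f₀ · (v + u)/v = 40.97 × (341 + 28.8)/341 ≈ 44.43 kHz.
The reflection then acts as a moving source: f₂ = f₁ · v/(v − u) ≈ 48.53 kHz.
Equivalently f₂ = f₀ · (v + u)/(v − u).
Beat frequency (with f₀ = 40970 Hz): |f₂ − f₀| = 2u·f₀/(v − u) = 2 × 28.8 × 40970/312.2 ≈ 7559 Hz.

7559 Hz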